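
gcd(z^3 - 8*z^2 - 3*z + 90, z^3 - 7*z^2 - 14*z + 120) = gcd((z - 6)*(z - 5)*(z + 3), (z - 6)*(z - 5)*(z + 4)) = z^2 - 11*z + 30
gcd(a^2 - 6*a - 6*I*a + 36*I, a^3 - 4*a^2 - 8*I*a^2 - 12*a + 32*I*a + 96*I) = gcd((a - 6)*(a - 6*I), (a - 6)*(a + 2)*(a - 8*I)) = a - 6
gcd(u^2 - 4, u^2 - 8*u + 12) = u - 2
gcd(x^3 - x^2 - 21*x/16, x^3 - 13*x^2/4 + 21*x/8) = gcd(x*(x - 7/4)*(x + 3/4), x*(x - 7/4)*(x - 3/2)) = x^2 - 7*x/4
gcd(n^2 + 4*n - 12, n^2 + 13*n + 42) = n + 6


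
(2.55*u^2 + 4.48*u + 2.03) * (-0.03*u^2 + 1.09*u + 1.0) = -0.0765*u^4 + 2.6451*u^3 + 7.3723*u^2 + 6.6927*u + 2.03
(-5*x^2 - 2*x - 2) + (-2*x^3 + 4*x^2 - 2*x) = -2*x^3 - x^2 - 4*x - 2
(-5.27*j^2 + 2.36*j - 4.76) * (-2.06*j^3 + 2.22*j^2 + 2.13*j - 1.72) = 10.8562*j^5 - 16.561*j^4 + 3.8197*j^3 + 3.524*j^2 - 14.198*j + 8.1872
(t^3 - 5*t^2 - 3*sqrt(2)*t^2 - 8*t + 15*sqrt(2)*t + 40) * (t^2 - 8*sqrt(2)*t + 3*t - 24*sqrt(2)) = t^5 - 11*sqrt(2)*t^4 - 2*t^4 + 25*t^3 + 22*sqrt(2)*t^3 - 80*t^2 + 229*sqrt(2)*t^2 - 600*t - 128*sqrt(2)*t - 960*sqrt(2)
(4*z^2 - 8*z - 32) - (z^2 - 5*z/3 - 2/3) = 3*z^2 - 19*z/3 - 94/3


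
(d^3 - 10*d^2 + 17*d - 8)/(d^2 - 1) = (d^2 - 9*d + 8)/(d + 1)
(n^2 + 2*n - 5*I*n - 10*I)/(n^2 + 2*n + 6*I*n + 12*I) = (n - 5*I)/(n + 6*I)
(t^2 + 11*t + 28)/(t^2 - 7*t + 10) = (t^2 + 11*t + 28)/(t^2 - 7*t + 10)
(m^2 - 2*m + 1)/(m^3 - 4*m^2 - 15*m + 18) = (m - 1)/(m^2 - 3*m - 18)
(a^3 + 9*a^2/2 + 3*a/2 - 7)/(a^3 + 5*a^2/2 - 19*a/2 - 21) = (a - 1)/(a - 3)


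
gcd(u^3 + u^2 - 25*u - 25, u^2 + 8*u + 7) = u + 1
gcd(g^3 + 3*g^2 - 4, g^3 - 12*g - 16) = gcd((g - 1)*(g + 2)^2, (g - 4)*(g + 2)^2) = g^2 + 4*g + 4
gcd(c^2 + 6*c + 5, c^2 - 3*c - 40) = c + 5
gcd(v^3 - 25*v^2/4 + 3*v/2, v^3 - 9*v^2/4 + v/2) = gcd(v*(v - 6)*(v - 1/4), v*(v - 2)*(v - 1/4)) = v^2 - v/4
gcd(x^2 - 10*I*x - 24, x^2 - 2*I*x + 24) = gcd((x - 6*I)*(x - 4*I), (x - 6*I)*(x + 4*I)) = x - 6*I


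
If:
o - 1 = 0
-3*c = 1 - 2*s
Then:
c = 2*s/3 - 1/3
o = 1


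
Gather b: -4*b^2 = -4*b^2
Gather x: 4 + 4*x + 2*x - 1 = 6*x + 3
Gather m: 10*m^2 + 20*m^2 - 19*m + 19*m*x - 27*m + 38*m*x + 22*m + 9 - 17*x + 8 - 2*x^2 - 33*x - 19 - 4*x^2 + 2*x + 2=30*m^2 + m*(57*x - 24) - 6*x^2 - 48*x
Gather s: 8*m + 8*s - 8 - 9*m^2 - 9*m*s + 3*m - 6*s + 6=-9*m^2 + 11*m + s*(2 - 9*m) - 2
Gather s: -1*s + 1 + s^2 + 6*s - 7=s^2 + 5*s - 6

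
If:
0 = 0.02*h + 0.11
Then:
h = -5.50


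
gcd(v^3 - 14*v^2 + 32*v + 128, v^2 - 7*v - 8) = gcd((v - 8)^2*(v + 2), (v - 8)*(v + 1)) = v - 8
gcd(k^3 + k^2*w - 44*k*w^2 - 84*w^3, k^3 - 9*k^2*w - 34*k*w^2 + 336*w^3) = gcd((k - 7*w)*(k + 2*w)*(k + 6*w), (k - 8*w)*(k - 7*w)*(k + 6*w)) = -k^2 + k*w + 42*w^2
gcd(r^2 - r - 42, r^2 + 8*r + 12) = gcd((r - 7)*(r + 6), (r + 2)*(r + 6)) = r + 6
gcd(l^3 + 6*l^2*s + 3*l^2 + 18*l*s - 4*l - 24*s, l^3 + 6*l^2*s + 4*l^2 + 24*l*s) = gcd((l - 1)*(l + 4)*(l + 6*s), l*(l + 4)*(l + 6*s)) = l^2 + 6*l*s + 4*l + 24*s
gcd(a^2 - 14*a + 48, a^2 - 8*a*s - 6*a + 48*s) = a - 6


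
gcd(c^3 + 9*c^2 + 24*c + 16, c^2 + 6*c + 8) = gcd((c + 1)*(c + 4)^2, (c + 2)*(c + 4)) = c + 4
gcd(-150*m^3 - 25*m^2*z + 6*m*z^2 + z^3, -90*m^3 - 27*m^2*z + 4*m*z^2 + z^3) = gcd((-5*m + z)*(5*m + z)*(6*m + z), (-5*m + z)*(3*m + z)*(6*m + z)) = -30*m^2 + m*z + z^2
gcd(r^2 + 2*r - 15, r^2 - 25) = r + 5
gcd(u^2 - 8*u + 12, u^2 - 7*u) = 1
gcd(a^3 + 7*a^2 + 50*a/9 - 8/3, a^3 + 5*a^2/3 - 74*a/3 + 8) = a^2 + 17*a/3 - 2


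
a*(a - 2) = a^2 - 2*a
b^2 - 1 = (b - 1)*(b + 1)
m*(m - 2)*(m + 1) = m^3 - m^2 - 2*m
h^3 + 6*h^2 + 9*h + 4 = (h + 1)^2*(h + 4)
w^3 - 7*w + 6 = (w - 2)*(w - 1)*(w + 3)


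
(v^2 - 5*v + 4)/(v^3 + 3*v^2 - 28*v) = (v - 1)/(v*(v + 7))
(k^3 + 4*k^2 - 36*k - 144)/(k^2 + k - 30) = (k^2 - 2*k - 24)/(k - 5)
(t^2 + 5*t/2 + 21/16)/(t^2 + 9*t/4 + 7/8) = (4*t + 3)/(2*(2*t + 1))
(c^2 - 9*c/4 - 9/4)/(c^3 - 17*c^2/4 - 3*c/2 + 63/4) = (4*c + 3)/(4*c^2 - 5*c - 21)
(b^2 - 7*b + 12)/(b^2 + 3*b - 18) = (b - 4)/(b + 6)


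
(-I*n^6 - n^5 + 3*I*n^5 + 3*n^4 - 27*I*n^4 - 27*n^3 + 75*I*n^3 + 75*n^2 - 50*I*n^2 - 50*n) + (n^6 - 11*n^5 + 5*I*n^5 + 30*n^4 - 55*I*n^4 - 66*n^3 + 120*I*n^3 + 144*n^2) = n^6 - I*n^6 - 12*n^5 + 8*I*n^5 + 33*n^4 - 82*I*n^4 - 93*n^3 + 195*I*n^3 + 219*n^2 - 50*I*n^2 - 50*n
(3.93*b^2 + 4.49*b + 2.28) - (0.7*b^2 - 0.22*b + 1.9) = 3.23*b^2 + 4.71*b + 0.38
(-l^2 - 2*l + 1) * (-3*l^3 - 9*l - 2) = 3*l^5 + 6*l^4 + 6*l^3 + 20*l^2 - 5*l - 2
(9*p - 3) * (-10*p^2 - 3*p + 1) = -90*p^3 + 3*p^2 + 18*p - 3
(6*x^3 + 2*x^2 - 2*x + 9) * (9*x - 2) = 54*x^4 + 6*x^3 - 22*x^2 + 85*x - 18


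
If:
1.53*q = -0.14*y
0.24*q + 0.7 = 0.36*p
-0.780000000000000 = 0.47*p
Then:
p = -1.66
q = -5.41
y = 59.08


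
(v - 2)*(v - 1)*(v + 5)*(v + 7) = v^4 + 9*v^3 + v^2 - 81*v + 70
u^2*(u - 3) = u^3 - 3*u^2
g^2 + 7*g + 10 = (g + 2)*(g + 5)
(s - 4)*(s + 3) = s^2 - s - 12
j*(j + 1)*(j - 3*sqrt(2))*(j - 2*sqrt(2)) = j^4 - 5*sqrt(2)*j^3 + j^3 - 5*sqrt(2)*j^2 + 12*j^2 + 12*j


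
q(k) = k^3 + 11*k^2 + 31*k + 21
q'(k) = 3*k^2 + 22*k + 31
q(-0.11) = 17.72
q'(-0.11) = 28.62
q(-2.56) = -3.05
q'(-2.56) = -5.66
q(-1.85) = -5.03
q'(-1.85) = 0.57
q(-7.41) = -11.59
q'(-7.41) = 32.70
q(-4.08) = 9.71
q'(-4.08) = -8.82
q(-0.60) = 6.14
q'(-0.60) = 18.88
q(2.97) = 236.30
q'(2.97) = 122.80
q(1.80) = 118.27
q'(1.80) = 80.32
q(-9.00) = -96.00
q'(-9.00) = 76.00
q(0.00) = 21.00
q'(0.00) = 31.00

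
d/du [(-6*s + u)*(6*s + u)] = 2*u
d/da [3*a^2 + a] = 6*a + 1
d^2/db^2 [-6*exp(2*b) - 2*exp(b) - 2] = (-24*exp(b) - 2)*exp(b)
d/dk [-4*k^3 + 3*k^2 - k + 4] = -12*k^2 + 6*k - 1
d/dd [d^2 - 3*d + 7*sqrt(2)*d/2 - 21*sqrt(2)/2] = 2*d - 3 + 7*sqrt(2)/2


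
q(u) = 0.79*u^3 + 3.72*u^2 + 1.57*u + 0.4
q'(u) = 2.37*u^2 + 7.44*u + 1.57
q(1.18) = 8.73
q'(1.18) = 13.65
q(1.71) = 17.91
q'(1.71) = 21.22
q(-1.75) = 4.81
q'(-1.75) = -4.19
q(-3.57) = 6.26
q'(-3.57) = 5.21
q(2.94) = 57.25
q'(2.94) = 43.93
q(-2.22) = 6.60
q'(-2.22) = -3.27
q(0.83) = 4.72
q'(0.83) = 9.38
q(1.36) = 11.40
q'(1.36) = 16.07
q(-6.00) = -45.74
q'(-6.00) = 42.25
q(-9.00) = -288.32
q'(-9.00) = 126.58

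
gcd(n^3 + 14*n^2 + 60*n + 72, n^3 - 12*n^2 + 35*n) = 1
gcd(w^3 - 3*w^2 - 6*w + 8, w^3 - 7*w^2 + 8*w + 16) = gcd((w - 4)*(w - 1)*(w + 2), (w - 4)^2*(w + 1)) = w - 4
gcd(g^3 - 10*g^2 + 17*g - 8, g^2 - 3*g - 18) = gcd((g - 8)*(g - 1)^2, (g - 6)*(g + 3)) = 1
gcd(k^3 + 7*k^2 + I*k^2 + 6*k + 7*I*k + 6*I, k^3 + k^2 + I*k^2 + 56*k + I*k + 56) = k + 1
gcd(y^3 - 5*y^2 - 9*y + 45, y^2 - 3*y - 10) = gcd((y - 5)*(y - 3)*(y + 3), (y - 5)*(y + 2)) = y - 5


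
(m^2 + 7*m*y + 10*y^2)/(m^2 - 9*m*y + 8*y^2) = (m^2 + 7*m*y + 10*y^2)/(m^2 - 9*m*y + 8*y^2)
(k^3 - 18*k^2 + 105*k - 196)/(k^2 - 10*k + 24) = (k^2 - 14*k + 49)/(k - 6)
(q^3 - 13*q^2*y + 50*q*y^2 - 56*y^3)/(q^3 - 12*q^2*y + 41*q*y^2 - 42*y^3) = (-q + 4*y)/(-q + 3*y)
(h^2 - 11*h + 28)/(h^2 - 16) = (h - 7)/(h + 4)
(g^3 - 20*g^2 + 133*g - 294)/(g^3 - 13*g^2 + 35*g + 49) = (g - 6)/(g + 1)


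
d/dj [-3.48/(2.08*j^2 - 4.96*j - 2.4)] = (14.4768*j - 17.2608)/(-2.08*j^2 + 4.96*j + 2.4)^2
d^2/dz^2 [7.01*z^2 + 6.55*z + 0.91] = 14.0200000000000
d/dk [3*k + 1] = 3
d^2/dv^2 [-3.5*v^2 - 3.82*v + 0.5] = -7.00000000000000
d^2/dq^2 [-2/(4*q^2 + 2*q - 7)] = 16*(4*q^2 + 2*q - (4*q + 1)^2 - 7)/(4*q^2 + 2*q - 7)^3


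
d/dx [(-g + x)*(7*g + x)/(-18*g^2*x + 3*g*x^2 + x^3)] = (2*x*(3*g + x)*(-18*g^2 + 3*g*x + x^2) + 3*(g - x)*(7*g + x)*(-6*g^2 + 2*g*x + x^2))/(x^2*(-18*g^2 + 3*g*x + x^2)^2)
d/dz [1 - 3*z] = -3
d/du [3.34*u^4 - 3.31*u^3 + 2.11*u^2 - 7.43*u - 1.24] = 13.36*u^3 - 9.93*u^2 + 4.22*u - 7.43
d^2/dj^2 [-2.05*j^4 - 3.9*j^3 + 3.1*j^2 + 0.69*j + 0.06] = -24.6*j^2 - 23.4*j + 6.2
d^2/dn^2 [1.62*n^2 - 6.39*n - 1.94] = 3.24000000000000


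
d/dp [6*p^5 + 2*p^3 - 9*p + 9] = 30*p^4 + 6*p^2 - 9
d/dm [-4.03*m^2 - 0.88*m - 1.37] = -8.06*m - 0.88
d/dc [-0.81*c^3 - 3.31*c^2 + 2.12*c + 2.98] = -2.43*c^2 - 6.62*c + 2.12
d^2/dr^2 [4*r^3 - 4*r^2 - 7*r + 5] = 24*r - 8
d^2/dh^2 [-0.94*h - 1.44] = 0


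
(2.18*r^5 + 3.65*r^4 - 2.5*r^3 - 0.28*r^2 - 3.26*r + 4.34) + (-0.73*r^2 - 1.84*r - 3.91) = 2.18*r^5 + 3.65*r^4 - 2.5*r^3 - 1.01*r^2 - 5.1*r + 0.43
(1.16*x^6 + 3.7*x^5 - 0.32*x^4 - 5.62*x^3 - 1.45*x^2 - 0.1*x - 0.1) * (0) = 0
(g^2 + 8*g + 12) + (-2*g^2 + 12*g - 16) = -g^2 + 20*g - 4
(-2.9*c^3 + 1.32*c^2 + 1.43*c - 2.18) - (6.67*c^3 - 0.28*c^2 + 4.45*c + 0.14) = -9.57*c^3 + 1.6*c^2 - 3.02*c - 2.32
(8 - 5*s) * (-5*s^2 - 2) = 25*s^3 - 40*s^2 + 10*s - 16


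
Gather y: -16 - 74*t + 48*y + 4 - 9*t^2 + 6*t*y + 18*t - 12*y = -9*t^2 - 56*t + y*(6*t + 36) - 12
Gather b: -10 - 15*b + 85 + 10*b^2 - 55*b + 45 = 10*b^2 - 70*b + 120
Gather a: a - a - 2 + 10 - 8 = 0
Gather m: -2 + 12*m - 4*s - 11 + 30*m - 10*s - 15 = 42*m - 14*s - 28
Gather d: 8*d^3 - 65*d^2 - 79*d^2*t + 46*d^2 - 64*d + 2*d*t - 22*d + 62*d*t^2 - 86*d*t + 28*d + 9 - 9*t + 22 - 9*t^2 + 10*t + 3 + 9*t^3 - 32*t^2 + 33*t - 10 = 8*d^3 + d^2*(-79*t - 19) + d*(62*t^2 - 84*t - 58) + 9*t^3 - 41*t^2 + 34*t + 24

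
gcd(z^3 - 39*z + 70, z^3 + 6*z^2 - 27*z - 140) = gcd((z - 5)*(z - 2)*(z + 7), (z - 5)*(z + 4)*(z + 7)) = z^2 + 2*z - 35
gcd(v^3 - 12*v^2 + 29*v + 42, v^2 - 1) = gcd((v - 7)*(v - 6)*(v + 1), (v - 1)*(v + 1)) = v + 1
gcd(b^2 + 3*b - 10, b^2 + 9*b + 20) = b + 5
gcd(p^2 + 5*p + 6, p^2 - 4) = p + 2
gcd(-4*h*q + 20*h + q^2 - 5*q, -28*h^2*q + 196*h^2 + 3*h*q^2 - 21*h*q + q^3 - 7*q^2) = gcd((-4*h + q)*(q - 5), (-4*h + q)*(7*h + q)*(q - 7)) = -4*h + q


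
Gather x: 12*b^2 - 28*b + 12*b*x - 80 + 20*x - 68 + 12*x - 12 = 12*b^2 - 28*b + x*(12*b + 32) - 160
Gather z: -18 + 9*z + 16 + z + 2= 10*z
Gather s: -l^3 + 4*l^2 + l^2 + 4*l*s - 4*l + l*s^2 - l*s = -l^3 + 5*l^2 + l*s^2 + 3*l*s - 4*l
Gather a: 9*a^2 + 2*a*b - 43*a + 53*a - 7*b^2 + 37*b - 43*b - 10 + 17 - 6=9*a^2 + a*(2*b + 10) - 7*b^2 - 6*b + 1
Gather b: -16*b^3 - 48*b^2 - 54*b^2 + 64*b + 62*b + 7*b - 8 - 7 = -16*b^3 - 102*b^2 + 133*b - 15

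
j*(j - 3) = j^2 - 3*j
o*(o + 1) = o^2 + o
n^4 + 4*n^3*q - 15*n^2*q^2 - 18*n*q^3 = n*(n - 3*q)*(n + q)*(n + 6*q)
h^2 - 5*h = h*(h - 5)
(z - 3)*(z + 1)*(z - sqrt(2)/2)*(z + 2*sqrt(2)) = z^4 - 2*z^3 + 3*sqrt(2)*z^3/2 - 5*z^2 - 3*sqrt(2)*z^2 - 9*sqrt(2)*z/2 + 4*z + 6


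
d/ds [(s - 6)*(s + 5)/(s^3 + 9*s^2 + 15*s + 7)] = (-s^3 + 3*s^2 + 111*s + 443)/(s^5 + 17*s^4 + 94*s^3 + 190*s^2 + 161*s + 49)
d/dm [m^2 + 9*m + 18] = 2*m + 9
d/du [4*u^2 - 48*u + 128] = 8*u - 48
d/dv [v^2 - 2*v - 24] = 2*v - 2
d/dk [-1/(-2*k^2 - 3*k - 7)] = (-4*k - 3)/(2*k^2 + 3*k + 7)^2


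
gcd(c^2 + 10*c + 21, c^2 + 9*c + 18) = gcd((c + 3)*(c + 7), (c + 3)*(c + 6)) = c + 3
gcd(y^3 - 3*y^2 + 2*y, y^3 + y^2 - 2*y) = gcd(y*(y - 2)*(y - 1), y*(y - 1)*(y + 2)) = y^2 - y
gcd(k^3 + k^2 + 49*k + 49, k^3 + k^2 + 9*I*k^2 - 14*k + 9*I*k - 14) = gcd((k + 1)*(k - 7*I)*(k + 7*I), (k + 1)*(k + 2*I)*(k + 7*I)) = k^2 + k*(1 + 7*I) + 7*I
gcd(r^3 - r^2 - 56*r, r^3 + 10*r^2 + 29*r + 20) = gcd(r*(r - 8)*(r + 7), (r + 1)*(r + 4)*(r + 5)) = 1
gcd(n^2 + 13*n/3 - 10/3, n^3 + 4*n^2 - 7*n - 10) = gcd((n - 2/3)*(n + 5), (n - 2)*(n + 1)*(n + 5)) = n + 5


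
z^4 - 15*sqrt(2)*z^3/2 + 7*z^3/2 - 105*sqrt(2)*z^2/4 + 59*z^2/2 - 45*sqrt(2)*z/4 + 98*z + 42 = (z + 1/2)*(z + 3)*(z - 4*sqrt(2))*(z - 7*sqrt(2)/2)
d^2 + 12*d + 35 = (d + 5)*(d + 7)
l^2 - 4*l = l*(l - 4)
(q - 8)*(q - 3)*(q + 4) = q^3 - 7*q^2 - 20*q + 96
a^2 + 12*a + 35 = (a + 5)*(a + 7)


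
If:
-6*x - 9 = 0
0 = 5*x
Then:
No Solution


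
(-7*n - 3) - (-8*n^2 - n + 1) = 8*n^2 - 6*n - 4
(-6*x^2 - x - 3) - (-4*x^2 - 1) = -2*x^2 - x - 2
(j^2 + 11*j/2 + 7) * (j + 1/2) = j^3 + 6*j^2 + 39*j/4 + 7/2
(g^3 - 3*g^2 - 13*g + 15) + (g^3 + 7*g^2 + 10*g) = 2*g^3 + 4*g^2 - 3*g + 15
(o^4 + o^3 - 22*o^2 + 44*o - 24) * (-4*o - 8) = -4*o^5 - 12*o^4 + 80*o^3 - 256*o + 192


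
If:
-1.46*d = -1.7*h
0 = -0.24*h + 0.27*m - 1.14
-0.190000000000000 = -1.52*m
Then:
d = -5.37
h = -4.61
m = 0.12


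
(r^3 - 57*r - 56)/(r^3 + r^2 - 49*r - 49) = (r - 8)/(r - 7)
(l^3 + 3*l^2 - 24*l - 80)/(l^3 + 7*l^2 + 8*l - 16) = (l - 5)/(l - 1)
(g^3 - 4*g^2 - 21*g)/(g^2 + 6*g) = (g^2 - 4*g - 21)/(g + 6)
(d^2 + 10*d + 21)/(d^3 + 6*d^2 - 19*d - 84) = 1/(d - 4)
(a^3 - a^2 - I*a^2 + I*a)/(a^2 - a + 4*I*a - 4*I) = a*(a - I)/(a + 4*I)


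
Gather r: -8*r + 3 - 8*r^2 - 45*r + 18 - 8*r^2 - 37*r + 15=-16*r^2 - 90*r + 36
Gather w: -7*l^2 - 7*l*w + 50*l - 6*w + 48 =-7*l^2 + 50*l + w*(-7*l - 6) + 48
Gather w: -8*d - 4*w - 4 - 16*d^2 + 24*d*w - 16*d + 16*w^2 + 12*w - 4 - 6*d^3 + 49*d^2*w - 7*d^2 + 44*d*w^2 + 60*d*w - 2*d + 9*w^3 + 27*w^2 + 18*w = -6*d^3 - 23*d^2 - 26*d + 9*w^3 + w^2*(44*d + 43) + w*(49*d^2 + 84*d + 26) - 8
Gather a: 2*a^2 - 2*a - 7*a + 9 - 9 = 2*a^2 - 9*a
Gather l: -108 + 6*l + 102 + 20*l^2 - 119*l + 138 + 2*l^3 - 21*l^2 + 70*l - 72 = 2*l^3 - l^2 - 43*l + 60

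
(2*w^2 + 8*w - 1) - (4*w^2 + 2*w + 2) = -2*w^2 + 6*w - 3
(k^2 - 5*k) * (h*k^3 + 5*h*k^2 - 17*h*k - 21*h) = h*k^5 - 42*h*k^3 + 64*h*k^2 + 105*h*k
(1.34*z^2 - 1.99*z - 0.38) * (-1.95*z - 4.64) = -2.613*z^3 - 2.3371*z^2 + 9.9746*z + 1.7632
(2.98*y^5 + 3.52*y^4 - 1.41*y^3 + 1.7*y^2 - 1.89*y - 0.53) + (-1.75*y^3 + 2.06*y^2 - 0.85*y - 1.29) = 2.98*y^5 + 3.52*y^4 - 3.16*y^3 + 3.76*y^2 - 2.74*y - 1.82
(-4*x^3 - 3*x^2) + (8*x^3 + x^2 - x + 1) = 4*x^3 - 2*x^2 - x + 1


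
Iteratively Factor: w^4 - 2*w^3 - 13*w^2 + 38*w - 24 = (w - 1)*(w^3 - w^2 - 14*w + 24) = (w - 2)*(w - 1)*(w^2 + w - 12) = (w - 3)*(w - 2)*(w - 1)*(w + 4)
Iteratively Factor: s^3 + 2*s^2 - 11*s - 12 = (s - 3)*(s^2 + 5*s + 4) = (s - 3)*(s + 1)*(s + 4)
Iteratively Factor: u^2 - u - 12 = (u + 3)*(u - 4)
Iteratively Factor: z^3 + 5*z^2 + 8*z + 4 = (z + 2)*(z^2 + 3*z + 2) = (z + 1)*(z + 2)*(z + 2)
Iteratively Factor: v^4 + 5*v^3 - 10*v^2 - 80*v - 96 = (v - 4)*(v^3 + 9*v^2 + 26*v + 24) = (v - 4)*(v + 3)*(v^2 + 6*v + 8) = (v - 4)*(v + 3)*(v + 4)*(v + 2)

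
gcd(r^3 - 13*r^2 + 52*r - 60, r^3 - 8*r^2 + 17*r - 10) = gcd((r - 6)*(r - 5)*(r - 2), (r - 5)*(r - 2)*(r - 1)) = r^2 - 7*r + 10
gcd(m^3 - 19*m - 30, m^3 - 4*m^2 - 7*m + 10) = m^2 - 3*m - 10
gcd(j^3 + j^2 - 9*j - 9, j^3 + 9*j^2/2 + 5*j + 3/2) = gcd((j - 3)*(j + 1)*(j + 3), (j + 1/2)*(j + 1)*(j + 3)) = j^2 + 4*j + 3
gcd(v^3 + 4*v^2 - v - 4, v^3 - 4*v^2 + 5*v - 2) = v - 1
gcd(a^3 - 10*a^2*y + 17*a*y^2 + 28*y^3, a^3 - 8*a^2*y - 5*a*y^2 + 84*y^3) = a^2 - 11*a*y + 28*y^2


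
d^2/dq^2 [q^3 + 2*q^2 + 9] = 6*q + 4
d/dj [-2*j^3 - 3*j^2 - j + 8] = -6*j^2 - 6*j - 1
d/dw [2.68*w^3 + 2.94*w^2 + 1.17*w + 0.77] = 8.04*w^2 + 5.88*w + 1.17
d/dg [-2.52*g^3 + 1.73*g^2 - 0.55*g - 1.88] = -7.56*g^2 + 3.46*g - 0.55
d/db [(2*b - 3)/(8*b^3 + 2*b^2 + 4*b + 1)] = 2*(-16*b^3 + 34*b^2 + 6*b + 7)/(64*b^6 + 32*b^5 + 68*b^4 + 32*b^3 + 20*b^2 + 8*b + 1)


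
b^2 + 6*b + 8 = (b + 2)*(b + 4)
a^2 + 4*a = a*(a + 4)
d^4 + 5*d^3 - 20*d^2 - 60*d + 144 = (d - 3)*(d - 2)*(d + 4)*(d + 6)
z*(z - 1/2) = z^2 - z/2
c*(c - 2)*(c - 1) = c^3 - 3*c^2 + 2*c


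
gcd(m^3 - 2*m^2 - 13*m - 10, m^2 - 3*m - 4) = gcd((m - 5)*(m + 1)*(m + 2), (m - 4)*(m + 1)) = m + 1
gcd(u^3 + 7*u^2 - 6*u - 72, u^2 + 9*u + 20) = u + 4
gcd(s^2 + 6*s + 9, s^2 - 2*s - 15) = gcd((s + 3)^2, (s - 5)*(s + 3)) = s + 3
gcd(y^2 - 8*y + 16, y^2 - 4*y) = y - 4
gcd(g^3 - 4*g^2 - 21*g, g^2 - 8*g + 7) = g - 7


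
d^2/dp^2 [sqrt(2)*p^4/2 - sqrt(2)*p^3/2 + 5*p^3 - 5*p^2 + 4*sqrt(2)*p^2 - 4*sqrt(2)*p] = 6*sqrt(2)*p^2 - 3*sqrt(2)*p + 30*p - 10 + 8*sqrt(2)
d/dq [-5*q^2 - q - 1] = -10*q - 1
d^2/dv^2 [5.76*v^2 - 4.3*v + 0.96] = 11.5200000000000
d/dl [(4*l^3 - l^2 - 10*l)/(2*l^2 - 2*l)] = (4*l^2 - 8*l + 11)/(2*(l^2 - 2*l + 1))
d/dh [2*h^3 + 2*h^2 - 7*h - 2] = 6*h^2 + 4*h - 7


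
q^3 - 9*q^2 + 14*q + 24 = (q - 6)*(q - 4)*(q + 1)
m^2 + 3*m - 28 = (m - 4)*(m + 7)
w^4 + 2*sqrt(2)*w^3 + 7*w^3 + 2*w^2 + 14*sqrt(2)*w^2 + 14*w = w*(w + 7)*(w + sqrt(2))^2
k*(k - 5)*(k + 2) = k^3 - 3*k^2 - 10*k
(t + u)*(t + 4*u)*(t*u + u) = t^3*u + 5*t^2*u^2 + t^2*u + 4*t*u^3 + 5*t*u^2 + 4*u^3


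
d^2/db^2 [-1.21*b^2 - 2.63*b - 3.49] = -2.42000000000000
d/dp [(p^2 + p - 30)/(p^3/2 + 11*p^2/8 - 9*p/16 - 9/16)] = 16*(-8*p^4 - 16*p^3 + 689*p^2 + 1302*p - 279)/(64*p^6 + 352*p^5 + 340*p^4 - 540*p^3 - 315*p^2 + 162*p + 81)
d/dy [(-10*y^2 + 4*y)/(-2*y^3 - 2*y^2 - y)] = 2*(-10*y^2 + 8*y + 9)/(4*y^4 + 8*y^3 + 8*y^2 + 4*y + 1)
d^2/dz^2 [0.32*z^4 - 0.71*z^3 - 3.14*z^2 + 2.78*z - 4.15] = 3.84*z^2 - 4.26*z - 6.28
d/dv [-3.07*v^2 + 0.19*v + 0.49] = 0.19 - 6.14*v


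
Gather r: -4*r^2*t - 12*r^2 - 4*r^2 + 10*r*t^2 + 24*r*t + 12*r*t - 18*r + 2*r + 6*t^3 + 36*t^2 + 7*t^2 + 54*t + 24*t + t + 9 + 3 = r^2*(-4*t - 16) + r*(10*t^2 + 36*t - 16) + 6*t^3 + 43*t^2 + 79*t + 12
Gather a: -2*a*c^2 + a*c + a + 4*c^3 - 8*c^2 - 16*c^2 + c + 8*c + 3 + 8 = a*(-2*c^2 + c + 1) + 4*c^3 - 24*c^2 + 9*c + 11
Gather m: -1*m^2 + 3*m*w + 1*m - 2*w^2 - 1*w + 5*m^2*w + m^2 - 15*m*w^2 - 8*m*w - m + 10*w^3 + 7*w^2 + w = 5*m^2*w + m*(-15*w^2 - 5*w) + 10*w^3 + 5*w^2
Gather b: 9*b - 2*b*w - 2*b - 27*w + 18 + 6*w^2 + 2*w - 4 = b*(7 - 2*w) + 6*w^2 - 25*w + 14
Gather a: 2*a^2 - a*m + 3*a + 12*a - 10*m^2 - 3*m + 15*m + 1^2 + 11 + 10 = 2*a^2 + a*(15 - m) - 10*m^2 + 12*m + 22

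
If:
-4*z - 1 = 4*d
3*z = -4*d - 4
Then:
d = -13/4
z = 3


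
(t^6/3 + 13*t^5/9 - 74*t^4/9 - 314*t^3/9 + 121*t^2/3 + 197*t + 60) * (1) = t^6/3 + 13*t^5/9 - 74*t^4/9 - 314*t^3/9 + 121*t^2/3 + 197*t + 60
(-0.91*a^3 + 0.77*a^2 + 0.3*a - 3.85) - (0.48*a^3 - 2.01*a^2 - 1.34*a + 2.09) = -1.39*a^3 + 2.78*a^2 + 1.64*a - 5.94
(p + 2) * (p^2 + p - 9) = p^3 + 3*p^2 - 7*p - 18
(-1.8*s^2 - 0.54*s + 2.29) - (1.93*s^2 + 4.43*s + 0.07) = -3.73*s^2 - 4.97*s + 2.22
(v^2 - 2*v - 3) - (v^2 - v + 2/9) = -v - 29/9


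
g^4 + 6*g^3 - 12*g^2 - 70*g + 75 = (g - 3)*(g - 1)*(g + 5)^2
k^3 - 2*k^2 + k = k*(k - 1)^2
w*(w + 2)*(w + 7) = w^3 + 9*w^2 + 14*w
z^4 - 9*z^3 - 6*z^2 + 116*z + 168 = (z - 7)*(z - 6)*(z + 2)^2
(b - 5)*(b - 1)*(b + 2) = b^3 - 4*b^2 - 7*b + 10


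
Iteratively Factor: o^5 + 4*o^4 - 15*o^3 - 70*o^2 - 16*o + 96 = (o - 4)*(o^4 + 8*o^3 + 17*o^2 - 2*o - 24) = (o - 4)*(o + 4)*(o^3 + 4*o^2 + o - 6) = (o - 4)*(o - 1)*(o + 4)*(o^2 + 5*o + 6) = (o - 4)*(o - 1)*(o + 2)*(o + 4)*(o + 3)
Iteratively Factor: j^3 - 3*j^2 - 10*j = (j + 2)*(j^2 - 5*j) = (j - 5)*(j + 2)*(j)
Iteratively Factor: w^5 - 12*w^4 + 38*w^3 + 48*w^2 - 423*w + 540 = (w + 3)*(w^4 - 15*w^3 + 83*w^2 - 201*w + 180) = (w - 5)*(w + 3)*(w^3 - 10*w^2 + 33*w - 36) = (w - 5)*(w - 4)*(w + 3)*(w^2 - 6*w + 9) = (w - 5)*(w - 4)*(w - 3)*(w + 3)*(w - 3)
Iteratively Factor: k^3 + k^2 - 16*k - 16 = (k - 4)*(k^2 + 5*k + 4) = (k - 4)*(k + 1)*(k + 4)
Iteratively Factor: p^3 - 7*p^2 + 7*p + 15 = (p - 3)*(p^2 - 4*p - 5) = (p - 3)*(p + 1)*(p - 5)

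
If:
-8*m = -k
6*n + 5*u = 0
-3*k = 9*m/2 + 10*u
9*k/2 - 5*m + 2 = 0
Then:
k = -16/31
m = -2/31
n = -19/124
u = 57/310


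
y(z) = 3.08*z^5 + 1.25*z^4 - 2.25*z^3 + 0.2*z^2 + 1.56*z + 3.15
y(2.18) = 164.07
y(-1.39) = -3.90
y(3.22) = 1135.69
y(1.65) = 43.09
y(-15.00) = -2267975.25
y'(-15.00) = 761226.81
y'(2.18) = 369.97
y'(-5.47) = 12766.08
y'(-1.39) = 32.02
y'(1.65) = 120.45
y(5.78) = 20849.16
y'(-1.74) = 95.25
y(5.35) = 14196.30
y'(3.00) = 1324.41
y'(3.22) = 1755.35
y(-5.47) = -13595.06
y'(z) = 15.4*z^4 + 5.0*z^3 - 6.75*z^2 + 0.4*z + 1.56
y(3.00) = 798.57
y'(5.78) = 17932.13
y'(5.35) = 13192.56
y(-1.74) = -24.77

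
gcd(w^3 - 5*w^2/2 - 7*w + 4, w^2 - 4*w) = w - 4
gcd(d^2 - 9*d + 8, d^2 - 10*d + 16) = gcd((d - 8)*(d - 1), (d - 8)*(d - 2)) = d - 8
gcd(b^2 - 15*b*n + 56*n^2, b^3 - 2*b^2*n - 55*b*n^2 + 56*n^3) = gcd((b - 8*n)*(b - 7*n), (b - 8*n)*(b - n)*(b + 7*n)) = b - 8*n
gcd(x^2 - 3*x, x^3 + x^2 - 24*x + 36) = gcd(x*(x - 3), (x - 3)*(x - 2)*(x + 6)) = x - 3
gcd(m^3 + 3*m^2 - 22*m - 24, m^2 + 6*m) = m + 6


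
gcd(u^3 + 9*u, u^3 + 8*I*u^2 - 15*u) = u^2 + 3*I*u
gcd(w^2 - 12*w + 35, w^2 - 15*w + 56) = w - 7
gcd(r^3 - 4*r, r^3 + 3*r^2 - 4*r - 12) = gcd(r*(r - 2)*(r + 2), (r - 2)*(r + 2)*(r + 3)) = r^2 - 4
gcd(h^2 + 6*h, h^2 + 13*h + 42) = h + 6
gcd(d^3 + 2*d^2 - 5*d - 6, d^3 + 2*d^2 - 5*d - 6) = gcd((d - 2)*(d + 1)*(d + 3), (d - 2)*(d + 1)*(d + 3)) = d^3 + 2*d^2 - 5*d - 6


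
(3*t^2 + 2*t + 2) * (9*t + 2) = 27*t^3 + 24*t^2 + 22*t + 4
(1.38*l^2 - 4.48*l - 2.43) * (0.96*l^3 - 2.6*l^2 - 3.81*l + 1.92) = 1.3248*l^5 - 7.8888*l^4 + 4.0574*l^3 + 26.0364*l^2 + 0.656699999999999*l - 4.6656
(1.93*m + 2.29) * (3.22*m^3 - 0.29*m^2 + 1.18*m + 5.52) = 6.2146*m^4 + 6.8141*m^3 + 1.6133*m^2 + 13.3558*m + 12.6408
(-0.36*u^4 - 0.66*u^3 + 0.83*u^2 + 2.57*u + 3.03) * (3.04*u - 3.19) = -1.0944*u^5 - 0.858*u^4 + 4.6286*u^3 + 5.1651*u^2 + 1.0129*u - 9.6657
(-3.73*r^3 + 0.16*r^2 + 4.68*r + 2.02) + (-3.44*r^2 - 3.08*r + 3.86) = -3.73*r^3 - 3.28*r^2 + 1.6*r + 5.88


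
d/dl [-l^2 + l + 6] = 1 - 2*l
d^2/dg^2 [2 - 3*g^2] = -6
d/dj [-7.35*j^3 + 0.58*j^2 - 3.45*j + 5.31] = -22.05*j^2 + 1.16*j - 3.45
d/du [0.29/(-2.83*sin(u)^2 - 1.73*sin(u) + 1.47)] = (1.6414*sin(u) + 0.5017)*cos(u)/(2.83*sin(u)^2 + 1.73*sin(u) - 1.47)^2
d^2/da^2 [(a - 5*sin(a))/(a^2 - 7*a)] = (5*a^2*(a - 7)^2*sin(a) + 2*a*(a - 7)*(-a + (2*a - 7)*(5*cos(a) - 1) + 5*sin(a)) + 2*(a - 5*sin(a))*(2*a - 7)^2)/(a^3*(a - 7)^3)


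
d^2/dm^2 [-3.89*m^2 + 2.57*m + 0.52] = -7.78000000000000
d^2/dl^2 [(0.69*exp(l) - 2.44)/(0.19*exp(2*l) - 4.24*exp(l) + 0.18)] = (0.024909*exp(4*l) + 0.203528*exp(3*l) + 5.755404*exp(2*l) - 43.004944*exp(l) - 1.839852)*exp(l)/(0.006859*exp(6*l) - 0.459192*exp(5*l) + 10.266726*exp(4*l) - 77.095072*exp(3*l) + 9.726372*exp(2*l) - 0.412128*exp(l) + 0.005832)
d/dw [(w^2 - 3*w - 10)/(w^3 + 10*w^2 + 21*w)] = (-w^4 + 6*w^3 + 81*w^2 + 200*w + 210)/(w^2*(w^4 + 20*w^3 + 142*w^2 + 420*w + 441))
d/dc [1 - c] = -1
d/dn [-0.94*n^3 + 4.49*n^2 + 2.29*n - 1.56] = -2.82*n^2 + 8.98*n + 2.29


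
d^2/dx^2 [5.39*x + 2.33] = 0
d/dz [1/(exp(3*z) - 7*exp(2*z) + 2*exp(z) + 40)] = (-3*exp(2*z) + 14*exp(z) - 2)*exp(z)/(exp(3*z) - 7*exp(2*z) + 2*exp(z) + 40)^2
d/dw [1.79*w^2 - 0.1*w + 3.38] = 3.58*w - 0.1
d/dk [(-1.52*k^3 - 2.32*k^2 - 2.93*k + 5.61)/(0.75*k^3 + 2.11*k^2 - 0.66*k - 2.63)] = (-4.44089209850063e-16*k^5 - 1.4672*k^4 + 6.4014*k^3 + 7.0838*k^2 - 11.471*k + 11.4085)/(0.5625*k^6 + 3.165*k^5 + 3.4621*k^4 - 6.7302*k^3 - 10.663*k^2 + 3.4716*k + 6.9169)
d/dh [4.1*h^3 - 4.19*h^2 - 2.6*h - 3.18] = 12.3*h^2 - 8.38*h - 2.6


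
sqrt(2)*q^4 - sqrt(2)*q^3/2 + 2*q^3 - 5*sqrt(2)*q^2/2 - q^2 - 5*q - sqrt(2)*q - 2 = (q - 2)*(q + 1)*(q + sqrt(2))*(sqrt(2)*q + sqrt(2)/2)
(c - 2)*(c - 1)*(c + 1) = c^3 - 2*c^2 - c + 2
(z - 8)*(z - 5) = z^2 - 13*z + 40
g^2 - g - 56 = (g - 8)*(g + 7)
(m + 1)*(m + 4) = m^2 + 5*m + 4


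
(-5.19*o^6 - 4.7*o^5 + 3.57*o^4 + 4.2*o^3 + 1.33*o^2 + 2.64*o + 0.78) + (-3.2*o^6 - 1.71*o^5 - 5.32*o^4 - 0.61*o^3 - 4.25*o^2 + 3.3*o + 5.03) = -8.39*o^6 - 6.41*o^5 - 1.75*o^4 + 3.59*o^3 - 2.92*o^2 + 5.94*o + 5.81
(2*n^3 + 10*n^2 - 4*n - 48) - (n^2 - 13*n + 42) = 2*n^3 + 9*n^2 + 9*n - 90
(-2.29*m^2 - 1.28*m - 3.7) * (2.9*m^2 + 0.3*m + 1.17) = -6.641*m^4 - 4.399*m^3 - 13.7933*m^2 - 2.6076*m - 4.329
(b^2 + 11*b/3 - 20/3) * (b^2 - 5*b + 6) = b^4 - 4*b^3/3 - 19*b^2 + 166*b/3 - 40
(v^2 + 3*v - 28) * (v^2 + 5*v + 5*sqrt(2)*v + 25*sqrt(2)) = v^4 + 5*sqrt(2)*v^3 + 8*v^3 - 13*v^2 + 40*sqrt(2)*v^2 - 140*v - 65*sqrt(2)*v - 700*sqrt(2)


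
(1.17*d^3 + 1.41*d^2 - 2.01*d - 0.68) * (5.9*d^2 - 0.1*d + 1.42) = 6.903*d^5 + 8.202*d^4 - 10.3386*d^3 - 1.8088*d^2 - 2.7862*d - 0.9656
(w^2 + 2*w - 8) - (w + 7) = w^2 + w - 15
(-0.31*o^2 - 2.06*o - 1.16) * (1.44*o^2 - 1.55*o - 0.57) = -0.4464*o^4 - 2.4859*o^3 + 1.6993*o^2 + 2.9722*o + 0.6612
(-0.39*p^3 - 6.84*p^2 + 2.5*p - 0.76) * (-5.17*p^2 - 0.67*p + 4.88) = 2.0163*p^5 + 35.6241*p^4 - 10.2454*p^3 - 31.125*p^2 + 12.7092*p - 3.7088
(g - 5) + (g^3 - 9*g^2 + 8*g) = g^3 - 9*g^2 + 9*g - 5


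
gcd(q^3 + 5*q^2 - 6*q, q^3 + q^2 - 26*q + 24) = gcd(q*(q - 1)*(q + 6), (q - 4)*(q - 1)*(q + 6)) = q^2 + 5*q - 6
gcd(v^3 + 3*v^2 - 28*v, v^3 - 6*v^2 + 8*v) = v^2 - 4*v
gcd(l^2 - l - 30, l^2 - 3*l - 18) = l - 6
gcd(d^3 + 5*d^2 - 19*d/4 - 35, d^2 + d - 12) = d + 4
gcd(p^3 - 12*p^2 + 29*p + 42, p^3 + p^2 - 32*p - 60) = p - 6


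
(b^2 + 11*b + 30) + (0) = b^2 + 11*b + 30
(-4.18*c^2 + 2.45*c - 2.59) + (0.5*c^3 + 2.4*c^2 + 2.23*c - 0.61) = 0.5*c^3 - 1.78*c^2 + 4.68*c - 3.2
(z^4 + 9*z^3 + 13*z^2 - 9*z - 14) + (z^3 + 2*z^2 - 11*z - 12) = z^4 + 10*z^3 + 15*z^2 - 20*z - 26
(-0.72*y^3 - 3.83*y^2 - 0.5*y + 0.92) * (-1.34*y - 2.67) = 0.9648*y^4 + 7.0546*y^3 + 10.8961*y^2 + 0.1022*y - 2.4564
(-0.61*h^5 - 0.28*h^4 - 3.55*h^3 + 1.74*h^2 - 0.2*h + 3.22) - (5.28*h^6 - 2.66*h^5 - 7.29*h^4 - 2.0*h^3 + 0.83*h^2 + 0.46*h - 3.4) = -5.28*h^6 + 2.05*h^5 + 7.01*h^4 - 1.55*h^3 + 0.91*h^2 - 0.66*h + 6.62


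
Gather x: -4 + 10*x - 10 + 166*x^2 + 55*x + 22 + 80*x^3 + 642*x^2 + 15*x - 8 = 80*x^3 + 808*x^2 + 80*x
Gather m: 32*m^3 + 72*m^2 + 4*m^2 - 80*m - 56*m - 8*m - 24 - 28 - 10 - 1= 32*m^3 + 76*m^2 - 144*m - 63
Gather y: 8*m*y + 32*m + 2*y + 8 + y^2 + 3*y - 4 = 32*m + y^2 + y*(8*m + 5) + 4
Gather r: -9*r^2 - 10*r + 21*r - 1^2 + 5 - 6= -9*r^2 + 11*r - 2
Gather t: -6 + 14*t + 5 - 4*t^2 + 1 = -4*t^2 + 14*t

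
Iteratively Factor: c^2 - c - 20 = (c + 4)*(c - 5)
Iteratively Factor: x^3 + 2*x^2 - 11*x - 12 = (x - 3)*(x^2 + 5*x + 4) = (x - 3)*(x + 4)*(x + 1)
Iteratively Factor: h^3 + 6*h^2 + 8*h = (h + 2)*(h^2 + 4*h) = h*(h + 2)*(h + 4)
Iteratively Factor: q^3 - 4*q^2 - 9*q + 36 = (q - 4)*(q^2 - 9) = (q - 4)*(q + 3)*(q - 3)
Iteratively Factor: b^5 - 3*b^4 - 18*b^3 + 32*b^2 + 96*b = (b + 2)*(b^4 - 5*b^3 - 8*b^2 + 48*b) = (b + 2)*(b + 3)*(b^3 - 8*b^2 + 16*b) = b*(b + 2)*(b + 3)*(b^2 - 8*b + 16) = b*(b - 4)*(b + 2)*(b + 3)*(b - 4)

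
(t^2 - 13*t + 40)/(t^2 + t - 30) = (t - 8)/(t + 6)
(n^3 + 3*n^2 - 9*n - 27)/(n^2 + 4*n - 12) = (n^3 + 3*n^2 - 9*n - 27)/(n^2 + 4*n - 12)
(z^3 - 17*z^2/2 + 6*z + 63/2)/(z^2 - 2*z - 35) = (2*z^2 - 3*z - 9)/(2*(z + 5))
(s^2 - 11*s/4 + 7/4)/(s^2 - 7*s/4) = (s - 1)/s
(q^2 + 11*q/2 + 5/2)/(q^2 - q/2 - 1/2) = (q + 5)/(q - 1)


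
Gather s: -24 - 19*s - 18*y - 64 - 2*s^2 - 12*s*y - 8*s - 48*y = -2*s^2 + s*(-12*y - 27) - 66*y - 88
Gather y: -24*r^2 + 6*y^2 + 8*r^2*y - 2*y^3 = 8*r^2*y - 24*r^2 - 2*y^3 + 6*y^2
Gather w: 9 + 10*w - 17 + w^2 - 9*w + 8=w^2 + w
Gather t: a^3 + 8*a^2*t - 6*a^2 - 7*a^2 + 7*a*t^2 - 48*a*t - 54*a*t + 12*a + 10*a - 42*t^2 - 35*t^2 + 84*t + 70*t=a^3 - 13*a^2 + 22*a + t^2*(7*a - 77) + t*(8*a^2 - 102*a + 154)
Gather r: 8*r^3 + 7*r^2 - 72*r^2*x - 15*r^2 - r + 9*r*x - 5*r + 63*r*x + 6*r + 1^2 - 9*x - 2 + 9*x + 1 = 8*r^3 + r^2*(-72*x - 8) + 72*r*x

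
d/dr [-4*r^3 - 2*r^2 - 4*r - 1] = -12*r^2 - 4*r - 4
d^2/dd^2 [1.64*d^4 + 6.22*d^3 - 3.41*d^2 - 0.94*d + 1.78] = 19.68*d^2 + 37.32*d - 6.82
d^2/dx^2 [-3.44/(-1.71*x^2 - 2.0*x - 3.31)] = (-20.117808*x^2 - 23.5296*x + 3.44*(3.42*x + 2.0)*(6.84*x + 4.0) - 38.941488)/(1.71*x^2 + 2.0*x + 3.31)^3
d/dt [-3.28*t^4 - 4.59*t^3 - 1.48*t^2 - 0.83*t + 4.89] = -13.12*t^3 - 13.77*t^2 - 2.96*t - 0.83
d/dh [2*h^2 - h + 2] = 4*h - 1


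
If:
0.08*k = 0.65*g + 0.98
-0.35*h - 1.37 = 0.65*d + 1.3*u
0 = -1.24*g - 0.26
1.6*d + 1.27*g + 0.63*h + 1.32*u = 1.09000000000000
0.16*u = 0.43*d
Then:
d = -1.65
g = -0.21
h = 15.67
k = 10.55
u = -4.44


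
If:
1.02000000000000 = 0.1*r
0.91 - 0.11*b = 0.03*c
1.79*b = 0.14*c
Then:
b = 1.84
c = 23.57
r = 10.20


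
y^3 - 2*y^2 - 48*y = y*(y - 8)*(y + 6)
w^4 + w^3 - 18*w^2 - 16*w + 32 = (w - 4)*(w - 1)*(w + 2)*(w + 4)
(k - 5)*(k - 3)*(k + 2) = k^3 - 6*k^2 - k + 30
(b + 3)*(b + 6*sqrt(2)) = b^2 + 3*b + 6*sqrt(2)*b + 18*sqrt(2)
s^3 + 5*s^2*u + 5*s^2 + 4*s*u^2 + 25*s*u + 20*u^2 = (s + 5)*(s + u)*(s + 4*u)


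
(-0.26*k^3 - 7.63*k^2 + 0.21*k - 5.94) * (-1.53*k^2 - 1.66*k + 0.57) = 0.3978*k^5 + 12.1055*k^4 + 12.1963*k^3 + 4.3905*k^2 + 9.9801*k - 3.3858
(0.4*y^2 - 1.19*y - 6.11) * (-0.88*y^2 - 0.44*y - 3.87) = -0.352*y^4 + 0.8712*y^3 + 4.3524*y^2 + 7.2937*y + 23.6457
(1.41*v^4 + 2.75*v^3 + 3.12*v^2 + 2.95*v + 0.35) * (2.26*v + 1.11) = 3.1866*v^5 + 7.7801*v^4 + 10.1037*v^3 + 10.1302*v^2 + 4.0655*v + 0.3885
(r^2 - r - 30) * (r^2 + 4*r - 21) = r^4 + 3*r^3 - 55*r^2 - 99*r + 630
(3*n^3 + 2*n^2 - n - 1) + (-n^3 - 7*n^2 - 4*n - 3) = 2*n^3 - 5*n^2 - 5*n - 4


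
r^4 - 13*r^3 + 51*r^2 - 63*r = r*(r - 7)*(r - 3)^2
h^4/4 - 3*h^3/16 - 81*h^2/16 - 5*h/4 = h*(h/4 + 1)*(h - 5)*(h + 1/4)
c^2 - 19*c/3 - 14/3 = (c - 7)*(c + 2/3)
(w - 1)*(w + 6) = w^2 + 5*w - 6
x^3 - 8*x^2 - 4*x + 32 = (x - 8)*(x - 2)*(x + 2)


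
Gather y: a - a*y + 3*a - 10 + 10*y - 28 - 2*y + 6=4*a + y*(8 - a) - 32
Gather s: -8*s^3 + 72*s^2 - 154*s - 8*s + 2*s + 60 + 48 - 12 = -8*s^3 + 72*s^2 - 160*s + 96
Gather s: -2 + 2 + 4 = 4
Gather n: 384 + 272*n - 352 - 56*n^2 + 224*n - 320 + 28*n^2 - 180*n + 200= -28*n^2 + 316*n - 88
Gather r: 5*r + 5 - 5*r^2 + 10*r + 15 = -5*r^2 + 15*r + 20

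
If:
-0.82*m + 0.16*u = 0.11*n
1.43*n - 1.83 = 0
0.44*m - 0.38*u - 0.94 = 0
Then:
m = -0.85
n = 1.28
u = -3.45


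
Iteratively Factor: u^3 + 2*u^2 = (u + 2)*(u^2) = u*(u + 2)*(u)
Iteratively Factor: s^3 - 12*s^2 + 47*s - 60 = (s - 4)*(s^2 - 8*s + 15) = (s - 4)*(s - 3)*(s - 5)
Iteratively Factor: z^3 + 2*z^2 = (z + 2)*(z^2) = z*(z + 2)*(z)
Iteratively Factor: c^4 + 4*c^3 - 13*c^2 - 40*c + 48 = (c - 3)*(c^3 + 7*c^2 + 8*c - 16) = (c - 3)*(c + 4)*(c^2 + 3*c - 4) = (c - 3)*(c + 4)^2*(c - 1)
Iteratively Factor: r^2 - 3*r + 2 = (r - 2)*(r - 1)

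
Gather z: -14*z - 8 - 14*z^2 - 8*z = -14*z^2 - 22*z - 8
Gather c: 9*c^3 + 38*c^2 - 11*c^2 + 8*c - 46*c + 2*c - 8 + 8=9*c^3 + 27*c^2 - 36*c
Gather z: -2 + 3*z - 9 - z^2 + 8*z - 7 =-z^2 + 11*z - 18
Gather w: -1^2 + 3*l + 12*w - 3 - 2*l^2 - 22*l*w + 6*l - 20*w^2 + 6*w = -2*l^2 + 9*l - 20*w^2 + w*(18 - 22*l) - 4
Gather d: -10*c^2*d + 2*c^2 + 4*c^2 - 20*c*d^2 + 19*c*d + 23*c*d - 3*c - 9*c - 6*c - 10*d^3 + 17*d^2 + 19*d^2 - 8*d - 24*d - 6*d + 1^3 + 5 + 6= 6*c^2 - 18*c - 10*d^3 + d^2*(36 - 20*c) + d*(-10*c^2 + 42*c - 38) + 12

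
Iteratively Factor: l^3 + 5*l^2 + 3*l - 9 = (l - 1)*(l^2 + 6*l + 9) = (l - 1)*(l + 3)*(l + 3)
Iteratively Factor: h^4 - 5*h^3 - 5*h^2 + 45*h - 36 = (h + 3)*(h^3 - 8*h^2 + 19*h - 12) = (h - 1)*(h + 3)*(h^2 - 7*h + 12) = (h - 4)*(h - 1)*(h + 3)*(h - 3)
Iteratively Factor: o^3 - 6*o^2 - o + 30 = (o - 3)*(o^2 - 3*o - 10) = (o - 5)*(o - 3)*(o + 2)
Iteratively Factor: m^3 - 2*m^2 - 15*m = (m - 5)*(m^2 + 3*m) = m*(m - 5)*(m + 3)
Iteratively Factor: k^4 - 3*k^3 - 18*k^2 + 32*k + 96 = (k - 4)*(k^3 + k^2 - 14*k - 24) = (k - 4)*(k + 3)*(k^2 - 2*k - 8) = (k - 4)^2*(k + 3)*(k + 2)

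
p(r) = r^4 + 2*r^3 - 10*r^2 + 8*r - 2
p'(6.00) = 968.00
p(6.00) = 1414.00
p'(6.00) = 968.00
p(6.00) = 1414.00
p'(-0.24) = 13.09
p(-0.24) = -4.52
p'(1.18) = -0.67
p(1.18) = -1.26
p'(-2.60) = 30.26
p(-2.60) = -79.85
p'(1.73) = 12.07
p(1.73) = 1.22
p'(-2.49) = 33.25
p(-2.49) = -76.36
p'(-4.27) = -108.62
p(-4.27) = -41.76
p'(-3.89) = -58.86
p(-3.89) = -73.19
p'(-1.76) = 39.98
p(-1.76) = -48.36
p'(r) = 4*r^3 + 6*r^2 - 20*r + 8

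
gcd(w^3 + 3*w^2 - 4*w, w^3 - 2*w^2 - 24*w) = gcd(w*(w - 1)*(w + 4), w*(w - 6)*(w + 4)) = w^2 + 4*w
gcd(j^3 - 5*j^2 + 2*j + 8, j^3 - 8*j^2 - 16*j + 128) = j - 4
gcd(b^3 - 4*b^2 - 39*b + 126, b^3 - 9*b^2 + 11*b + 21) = b^2 - 10*b + 21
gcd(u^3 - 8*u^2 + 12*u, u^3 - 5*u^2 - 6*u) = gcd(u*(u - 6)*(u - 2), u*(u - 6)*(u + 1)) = u^2 - 6*u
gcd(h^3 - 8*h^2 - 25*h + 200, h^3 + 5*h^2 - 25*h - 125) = h^2 - 25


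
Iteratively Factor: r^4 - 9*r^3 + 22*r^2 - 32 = (r - 2)*(r^3 - 7*r^2 + 8*r + 16) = (r - 4)*(r - 2)*(r^2 - 3*r - 4) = (r - 4)*(r - 2)*(r + 1)*(r - 4)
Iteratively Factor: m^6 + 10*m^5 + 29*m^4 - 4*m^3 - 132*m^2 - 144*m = (m + 4)*(m^5 + 6*m^4 + 5*m^3 - 24*m^2 - 36*m) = (m - 2)*(m + 4)*(m^4 + 8*m^3 + 21*m^2 + 18*m) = (m - 2)*(m + 3)*(m + 4)*(m^3 + 5*m^2 + 6*m) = (m - 2)*(m + 2)*(m + 3)*(m + 4)*(m^2 + 3*m) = m*(m - 2)*(m + 2)*(m + 3)*(m + 4)*(m + 3)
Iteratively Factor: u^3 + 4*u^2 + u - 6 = (u - 1)*(u^2 + 5*u + 6) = (u - 1)*(u + 2)*(u + 3)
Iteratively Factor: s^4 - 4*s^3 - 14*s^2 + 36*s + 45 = (s - 3)*(s^3 - s^2 - 17*s - 15) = (s - 3)*(s + 1)*(s^2 - 2*s - 15) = (s - 5)*(s - 3)*(s + 1)*(s + 3)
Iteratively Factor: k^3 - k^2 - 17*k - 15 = (k - 5)*(k^2 + 4*k + 3) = (k - 5)*(k + 3)*(k + 1)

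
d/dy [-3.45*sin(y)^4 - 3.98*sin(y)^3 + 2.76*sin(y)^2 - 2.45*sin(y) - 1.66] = (-13.8*sin(y)^3 - 11.94*sin(y)^2 + 5.52*sin(y) - 2.45)*cos(y)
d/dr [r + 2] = 1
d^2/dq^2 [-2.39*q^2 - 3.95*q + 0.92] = -4.78000000000000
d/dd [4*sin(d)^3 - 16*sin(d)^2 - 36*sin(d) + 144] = 4*(3*sin(d)^2 - 8*sin(d) - 9)*cos(d)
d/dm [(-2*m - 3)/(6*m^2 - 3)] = 2*(2*m^2 + 6*m + 1)/(3*(4*m^4 - 4*m^2 + 1))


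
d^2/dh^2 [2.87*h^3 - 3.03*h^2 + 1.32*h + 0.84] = 17.22*h - 6.06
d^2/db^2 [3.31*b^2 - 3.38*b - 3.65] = 6.62000000000000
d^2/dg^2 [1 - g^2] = -2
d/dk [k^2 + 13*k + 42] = 2*k + 13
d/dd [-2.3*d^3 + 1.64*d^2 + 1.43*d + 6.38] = -6.9*d^2 + 3.28*d + 1.43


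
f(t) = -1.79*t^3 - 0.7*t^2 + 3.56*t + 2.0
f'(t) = -5.37*t^2 - 1.4*t + 3.56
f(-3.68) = 68.63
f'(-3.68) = -64.01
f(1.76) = -3.66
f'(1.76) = -15.54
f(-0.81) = -0.39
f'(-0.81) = 1.17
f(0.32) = 3.01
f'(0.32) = 2.56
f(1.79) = -4.14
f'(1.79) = -16.15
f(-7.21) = 610.85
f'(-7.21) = -265.50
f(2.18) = -12.11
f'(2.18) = -25.01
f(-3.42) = 53.24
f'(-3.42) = -54.46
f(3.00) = -41.95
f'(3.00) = -48.97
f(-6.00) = 342.08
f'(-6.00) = -181.36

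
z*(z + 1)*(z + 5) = z^3 + 6*z^2 + 5*z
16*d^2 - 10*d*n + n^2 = (-8*d + n)*(-2*d + n)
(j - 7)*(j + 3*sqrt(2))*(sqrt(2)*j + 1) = sqrt(2)*j^3 - 7*sqrt(2)*j^2 + 7*j^2 - 49*j + 3*sqrt(2)*j - 21*sqrt(2)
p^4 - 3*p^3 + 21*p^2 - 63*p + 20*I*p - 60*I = (p - 3)*(p - 5*I)*(p + I)*(p + 4*I)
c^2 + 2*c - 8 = (c - 2)*(c + 4)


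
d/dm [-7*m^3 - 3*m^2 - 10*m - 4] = -21*m^2 - 6*m - 10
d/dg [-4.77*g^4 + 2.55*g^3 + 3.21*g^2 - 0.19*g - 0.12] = -19.08*g^3 + 7.65*g^2 + 6.42*g - 0.19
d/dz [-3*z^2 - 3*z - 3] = -6*z - 3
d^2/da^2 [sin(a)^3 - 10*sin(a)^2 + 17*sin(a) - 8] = -9*sin(a)^3 + 40*sin(a)^2 - 11*sin(a) - 20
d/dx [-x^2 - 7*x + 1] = -2*x - 7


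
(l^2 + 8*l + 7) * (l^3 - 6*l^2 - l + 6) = l^5 + 2*l^4 - 42*l^3 - 44*l^2 + 41*l + 42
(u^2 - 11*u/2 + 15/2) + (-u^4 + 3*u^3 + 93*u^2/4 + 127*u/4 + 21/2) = -u^4 + 3*u^3 + 97*u^2/4 + 105*u/4 + 18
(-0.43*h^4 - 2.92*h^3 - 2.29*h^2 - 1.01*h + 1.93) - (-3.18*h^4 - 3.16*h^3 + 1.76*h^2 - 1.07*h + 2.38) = 2.75*h^4 + 0.24*h^3 - 4.05*h^2 + 0.0600000000000001*h - 0.45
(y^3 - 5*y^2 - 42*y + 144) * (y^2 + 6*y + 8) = y^5 + y^4 - 64*y^3 - 148*y^2 + 528*y + 1152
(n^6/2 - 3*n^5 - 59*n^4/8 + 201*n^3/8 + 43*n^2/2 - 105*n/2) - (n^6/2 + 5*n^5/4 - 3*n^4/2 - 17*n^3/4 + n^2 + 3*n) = -17*n^5/4 - 47*n^4/8 + 235*n^3/8 + 41*n^2/2 - 111*n/2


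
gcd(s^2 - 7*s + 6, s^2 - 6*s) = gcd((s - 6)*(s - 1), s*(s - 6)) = s - 6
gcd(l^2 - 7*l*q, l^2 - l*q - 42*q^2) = -l + 7*q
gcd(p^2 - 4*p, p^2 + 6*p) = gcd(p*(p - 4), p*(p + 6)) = p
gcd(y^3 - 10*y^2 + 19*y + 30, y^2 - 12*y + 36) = y - 6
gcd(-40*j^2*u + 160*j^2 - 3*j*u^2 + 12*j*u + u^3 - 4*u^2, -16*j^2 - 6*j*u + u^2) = -8*j + u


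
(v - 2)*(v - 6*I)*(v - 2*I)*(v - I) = v^4 - 2*v^3 - 9*I*v^3 - 20*v^2 + 18*I*v^2 + 40*v + 12*I*v - 24*I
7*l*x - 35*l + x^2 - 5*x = (7*l + x)*(x - 5)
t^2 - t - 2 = (t - 2)*(t + 1)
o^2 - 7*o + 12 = (o - 4)*(o - 3)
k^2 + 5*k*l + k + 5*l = (k + 1)*(k + 5*l)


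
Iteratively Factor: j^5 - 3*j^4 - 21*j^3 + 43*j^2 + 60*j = (j + 1)*(j^4 - 4*j^3 - 17*j^2 + 60*j) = (j + 1)*(j + 4)*(j^3 - 8*j^2 + 15*j) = (j - 5)*(j + 1)*(j + 4)*(j^2 - 3*j) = (j - 5)*(j - 3)*(j + 1)*(j + 4)*(j)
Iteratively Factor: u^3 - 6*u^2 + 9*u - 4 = (u - 1)*(u^2 - 5*u + 4) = (u - 4)*(u - 1)*(u - 1)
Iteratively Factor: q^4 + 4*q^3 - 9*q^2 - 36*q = (q - 3)*(q^3 + 7*q^2 + 12*q) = q*(q - 3)*(q^2 + 7*q + 12) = q*(q - 3)*(q + 4)*(q + 3)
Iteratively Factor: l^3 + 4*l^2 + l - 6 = (l - 1)*(l^2 + 5*l + 6) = (l - 1)*(l + 3)*(l + 2)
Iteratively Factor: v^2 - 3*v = (v)*(v - 3)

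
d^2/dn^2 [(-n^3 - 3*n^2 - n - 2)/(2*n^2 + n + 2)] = 2*(5*n^3 + 6*n^2 - 12*n - 4)/(8*n^6 + 12*n^5 + 30*n^4 + 25*n^3 + 30*n^2 + 12*n + 8)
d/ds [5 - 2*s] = -2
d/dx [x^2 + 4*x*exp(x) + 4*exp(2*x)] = 4*x*exp(x) + 2*x + 8*exp(2*x) + 4*exp(x)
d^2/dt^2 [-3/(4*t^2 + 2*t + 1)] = 24*(4*t^2 + 2*t - (4*t + 1)^2 + 1)/(4*t^2 + 2*t + 1)^3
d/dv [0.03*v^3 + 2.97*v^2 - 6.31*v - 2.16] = 0.09*v^2 + 5.94*v - 6.31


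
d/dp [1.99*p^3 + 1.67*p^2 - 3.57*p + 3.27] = 5.97*p^2 + 3.34*p - 3.57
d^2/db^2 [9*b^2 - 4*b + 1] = 18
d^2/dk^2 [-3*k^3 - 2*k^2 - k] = -18*k - 4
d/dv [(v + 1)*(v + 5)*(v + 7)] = 3*v^2 + 26*v + 47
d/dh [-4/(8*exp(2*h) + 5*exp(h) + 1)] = (64*exp(h) + 20)*exp(h)/(8*exp(2*h) + 5*exp(h) + 1)^2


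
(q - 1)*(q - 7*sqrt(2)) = q^2 - 7*sqrt(2)*q - q + 7*sqrt(2)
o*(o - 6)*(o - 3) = o^3 - 9*o^2 + 18*o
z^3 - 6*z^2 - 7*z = z*(z - 7)*(z + 1)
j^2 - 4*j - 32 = (j - 8)*(j + 4)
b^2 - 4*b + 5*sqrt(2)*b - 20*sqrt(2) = (b - 4)*(b + 5*sqrt(2))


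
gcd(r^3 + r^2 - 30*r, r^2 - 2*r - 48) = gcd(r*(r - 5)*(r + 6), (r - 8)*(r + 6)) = r + 6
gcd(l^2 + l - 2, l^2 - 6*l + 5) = l - 1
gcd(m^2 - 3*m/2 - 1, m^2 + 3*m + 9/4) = 1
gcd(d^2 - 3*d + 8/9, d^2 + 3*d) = 1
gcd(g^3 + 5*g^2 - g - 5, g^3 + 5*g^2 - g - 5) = g^3 + 5*g^2 - g - 5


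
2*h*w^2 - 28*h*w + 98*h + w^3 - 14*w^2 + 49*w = (2*h + w)*(w - 7)^2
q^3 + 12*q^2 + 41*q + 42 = (q + 2)*(q + 3)*(q + 7)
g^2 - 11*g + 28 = (g - 7)*(g - 4)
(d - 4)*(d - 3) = d^2 - 7*d + 12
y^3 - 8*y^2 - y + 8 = (y - 8)*(y - 1)*(y + 1)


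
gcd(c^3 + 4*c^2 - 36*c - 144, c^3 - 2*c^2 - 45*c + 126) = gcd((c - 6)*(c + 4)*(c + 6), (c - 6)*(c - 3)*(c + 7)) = c - 6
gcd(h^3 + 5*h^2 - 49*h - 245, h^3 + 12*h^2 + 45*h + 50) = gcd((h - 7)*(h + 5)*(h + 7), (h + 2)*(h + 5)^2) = h + 5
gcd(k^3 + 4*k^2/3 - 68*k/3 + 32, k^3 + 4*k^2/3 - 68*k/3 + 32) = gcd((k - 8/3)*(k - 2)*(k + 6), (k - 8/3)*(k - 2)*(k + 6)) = k^3 + 4*k^2/3 - 68*k/3 + 32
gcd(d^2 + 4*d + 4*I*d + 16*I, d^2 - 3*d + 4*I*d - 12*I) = d + 4*I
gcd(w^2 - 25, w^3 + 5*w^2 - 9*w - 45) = w + 5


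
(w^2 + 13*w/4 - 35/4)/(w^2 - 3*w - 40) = (w - 7/4)/(w - 8)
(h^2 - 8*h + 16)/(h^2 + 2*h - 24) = (h - 4)/(h + 6)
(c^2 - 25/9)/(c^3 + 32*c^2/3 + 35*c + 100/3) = (c - 5/3)/(c^2 + 9*c + 20)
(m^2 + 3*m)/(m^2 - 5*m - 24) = m/(m - 8)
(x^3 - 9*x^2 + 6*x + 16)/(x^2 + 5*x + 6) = (x^3 - 9*x^2 + 6*x + 16)/(x^2 + 5*x + 6)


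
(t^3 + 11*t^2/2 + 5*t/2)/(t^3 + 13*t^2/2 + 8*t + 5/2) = t/(t + 1)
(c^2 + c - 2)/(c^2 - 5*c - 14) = (c - 1)/(c - 7)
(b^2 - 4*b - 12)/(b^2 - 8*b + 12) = (b + 2)/(b - 2)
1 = 1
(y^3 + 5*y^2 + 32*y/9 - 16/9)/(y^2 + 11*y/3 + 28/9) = (3*y^2 + 11*y - 4)/(3*y + 7)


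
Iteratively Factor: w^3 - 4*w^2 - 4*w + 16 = (w + 2)*(w^2 - 6*w + 8) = (w - 2)*(w + 2)*(w - 4)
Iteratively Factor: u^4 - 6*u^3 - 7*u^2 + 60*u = (u - 5)*(u^3 - u^2 - 12*u) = (u - 5)*(u + 3)*(u^2 - 4*u) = (u - 5)*(u - 4)*(u + 3)*(u)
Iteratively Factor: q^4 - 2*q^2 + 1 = (q + 1)*(q^3 - q^2 - q + 1) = (q + 1)^2*(q^2 - 2*q + 1) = (q - 1)*(q + 1)^2*(q - 1)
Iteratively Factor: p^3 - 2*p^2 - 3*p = (p - 3)*(p^2 + p) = p*(p - 3)*(p + 1)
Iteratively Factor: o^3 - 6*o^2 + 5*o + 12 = (o - 4)*(o^2 - 2*o - 3) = (o - 4)*(o + 1)*(o - 3)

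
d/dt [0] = 0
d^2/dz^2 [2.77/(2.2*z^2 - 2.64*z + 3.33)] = (-26.8136*z^2 + 32.17632*z + 2.77*(4.4*z - 2.64)*(8.8*z - 5.28) - 40.58604)/(2.2*z^2 - 2.64*z + 3.33)^3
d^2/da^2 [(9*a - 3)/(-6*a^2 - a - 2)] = 6*(-(3*a - 1)*(12*a + 1)^2 + 3*(18*a - 1)*(6*a^2 + a + 2))/(6*a^2 + a + 2)^3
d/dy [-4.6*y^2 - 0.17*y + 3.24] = -9.2*y - 0.17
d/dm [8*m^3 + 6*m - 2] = 24*m^2 + 6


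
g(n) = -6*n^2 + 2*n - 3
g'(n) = 2 - 12*n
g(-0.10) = -3.26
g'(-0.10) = 3.20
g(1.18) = -8.99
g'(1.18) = -12.16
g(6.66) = -255.81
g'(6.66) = -77.92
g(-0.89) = -9.53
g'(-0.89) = 12.68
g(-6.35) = -257.64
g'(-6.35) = 78.20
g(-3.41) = -79.59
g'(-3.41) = 42.92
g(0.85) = -5.64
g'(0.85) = -8.20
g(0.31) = -2.96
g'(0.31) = -1.72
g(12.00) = -843.00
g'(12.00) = -142.00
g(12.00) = -843.00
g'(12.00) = -142.00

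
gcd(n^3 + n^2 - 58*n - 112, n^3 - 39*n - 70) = n + 2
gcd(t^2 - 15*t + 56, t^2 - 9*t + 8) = t - 8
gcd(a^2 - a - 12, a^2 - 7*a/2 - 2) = a - 4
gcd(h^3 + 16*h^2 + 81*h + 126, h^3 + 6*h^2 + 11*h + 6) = h + 3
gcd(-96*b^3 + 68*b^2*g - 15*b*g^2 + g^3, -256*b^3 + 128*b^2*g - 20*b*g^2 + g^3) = 32*b^2 - 12*b*g + g^2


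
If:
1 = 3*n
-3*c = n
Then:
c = -1/9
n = 1/3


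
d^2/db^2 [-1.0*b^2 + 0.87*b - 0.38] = -2.00000000000000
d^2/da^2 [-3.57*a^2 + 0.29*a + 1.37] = -7.14000000000000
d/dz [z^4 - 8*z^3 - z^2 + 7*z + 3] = 4*z^3 - 24*z^2 - 2*z + 7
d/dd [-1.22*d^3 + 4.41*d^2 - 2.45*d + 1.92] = -3.66*d^2 + 8.82*d - 2.45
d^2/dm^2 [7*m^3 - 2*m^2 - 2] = 42*m - 4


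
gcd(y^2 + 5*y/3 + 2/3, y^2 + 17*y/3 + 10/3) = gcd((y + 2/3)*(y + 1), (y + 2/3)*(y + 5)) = y + 2/3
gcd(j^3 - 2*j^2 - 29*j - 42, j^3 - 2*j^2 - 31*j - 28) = j - 7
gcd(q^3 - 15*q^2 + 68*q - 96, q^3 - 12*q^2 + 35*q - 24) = q^2 - 11*q + 24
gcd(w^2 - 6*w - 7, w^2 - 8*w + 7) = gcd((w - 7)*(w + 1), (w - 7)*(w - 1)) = w - 7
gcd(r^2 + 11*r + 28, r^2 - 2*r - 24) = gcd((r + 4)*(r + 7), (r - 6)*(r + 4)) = r + 4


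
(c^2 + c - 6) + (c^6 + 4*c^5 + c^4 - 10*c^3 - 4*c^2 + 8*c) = c^6 + 4*c^5 + c^4 - 10*c^3 - 3*c^2 + 9*c - 6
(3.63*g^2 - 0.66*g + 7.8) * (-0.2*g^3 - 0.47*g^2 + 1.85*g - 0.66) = -0.726*g^5 - 1.5741*g^4 + 5.4657*g^3 - 7.2828*g^2 + 14.8656*g - 5.148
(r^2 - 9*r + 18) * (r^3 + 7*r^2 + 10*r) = r^5 - 2*r^4 - 35*r^3 + 36*r^2 + 180*r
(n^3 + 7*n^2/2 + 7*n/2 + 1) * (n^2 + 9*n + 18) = n^5 + 25*n^4/2 + 53*n^3 + 191*n^2/2 + 72*n + 18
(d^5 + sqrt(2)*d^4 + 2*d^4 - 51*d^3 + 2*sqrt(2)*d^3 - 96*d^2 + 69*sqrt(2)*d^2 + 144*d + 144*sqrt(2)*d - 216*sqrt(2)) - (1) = d^5 + sqrt(2)*d^4 + 2*d^4 - 51*d^3 + 2*sqrt(2)*d^3 - 96*d^2 + 69*sqrt(2)*d^2 + 144*d + 144*sqrt(2)*d - 216*sqrt(2) - 1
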